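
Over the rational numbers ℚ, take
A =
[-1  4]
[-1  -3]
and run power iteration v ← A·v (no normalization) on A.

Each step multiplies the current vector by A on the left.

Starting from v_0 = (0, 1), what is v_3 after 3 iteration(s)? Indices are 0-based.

v_3 = (36, 1)

v_0 = (0, 1).
v_1 = A·v_0 = (4, -3).
v_2 = A·v_1 = (-16, 5).
v_3 = A·v_2 = (36, 1).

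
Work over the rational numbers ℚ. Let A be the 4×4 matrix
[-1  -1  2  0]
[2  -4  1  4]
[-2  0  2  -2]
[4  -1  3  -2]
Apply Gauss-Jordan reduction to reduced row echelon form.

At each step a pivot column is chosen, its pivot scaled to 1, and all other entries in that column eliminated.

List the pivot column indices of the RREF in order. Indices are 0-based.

pivot(0,0)=-1: scale R0 → (1, 1, -2, 0)
  clear (1,0): R1 −= (2)R0 → (0, -6, 5, 4)
  clear (2,0): R2 −= (-2)R0 → (0, 2, -2, -2)
  clear (3,0): R3 −= (4)R0 → (0, -5, 11, -2)
pivot(1,1)=-6: scale R1 → (0, 1, -5/6, -2/3)
  clear (0,1): R0 −= (1)R1 → (1, 0, -7/6, 2/3)
  clear (2,1): R2 −= (2)R1 → (0, 0, -1/3, -2/3)
  clear (3,1): R3 −= (-5)R1 → (0, 0, 41/6, -16/3)
pivot(2,2)=-1/3: scale R2 → (0, 0, 1, 2)
  clear (0,2): R0 −= (-7/6)R2 → (1, 0, 0, 3)
  clear (1,2): R1 −= (-5/6)R2 → (0, 1, 0, 1)
  clear (3,2): R3 −= (41/6)R2 → (0, 0, 0, -19)
pivot(3,3)=-19: scale R3 → (0, 0, 0, 1)
  clear (0,3): R0 −= (3)R3 → (1, 0, 0, 0)
  clear (1,3): R1 −= (1)R3 → (0, 1, 0, 0)
  clear (2,3): R2 −= (2)R3 → (0, 0, 1, 0)

pivot columns: 0, 1, 2, 3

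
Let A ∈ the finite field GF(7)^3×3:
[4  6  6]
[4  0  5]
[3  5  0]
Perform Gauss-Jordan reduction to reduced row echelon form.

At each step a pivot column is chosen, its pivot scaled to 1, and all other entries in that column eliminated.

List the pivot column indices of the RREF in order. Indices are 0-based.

[1] R0 /= 4  ⇒  (1, 5, 5)
     R1 -= 4·R0  ⇒  (0, 1, 6)
     R2 -= 3·R0  ⇒  (0, 4, 6)
[2] R1 /= 1  ⇒  (0, 1, 6)
     R0 -= 5·R1  ⇒  (1, 0, 3)
     R2 -= 4·R1  ⇒  (0, 0, 3)
[3] R2 /= 3  ⇒  (0, 0, 1)
     R0 -= 3·R2  ⇒  (1, 0, 0)
     R1 -= 6·R2  ⇒  (0, 1, 0)

pivot columns: 0, 1, 2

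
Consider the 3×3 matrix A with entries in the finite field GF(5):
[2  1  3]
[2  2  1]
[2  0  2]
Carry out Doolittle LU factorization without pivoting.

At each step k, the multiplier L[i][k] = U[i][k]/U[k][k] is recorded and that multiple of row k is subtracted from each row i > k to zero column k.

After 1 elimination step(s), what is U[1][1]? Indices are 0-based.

Step 1: pivot at (0,0) is 2.
  row1 ← row1 − (1)·row0  ⇒  L[1][0]=1, U row1=(0, 1, 3)
  row2 ← row2 − (1)·row0  ⇒  L[2][0]=1, U row2=(0, 4, 4)

U[1][1] = 1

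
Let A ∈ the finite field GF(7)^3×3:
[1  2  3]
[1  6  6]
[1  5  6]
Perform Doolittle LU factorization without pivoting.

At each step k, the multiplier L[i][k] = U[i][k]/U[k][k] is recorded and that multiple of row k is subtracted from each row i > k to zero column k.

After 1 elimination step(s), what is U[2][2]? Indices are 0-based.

[col 0] pivot 1
  R1 -= 1*R0 → (0, 4, 3)  (L[1][0] := 1)
  R2 -= 1*R0 → (0, 3, 3)  (L[2][0] := 1)

U[2][2] = 3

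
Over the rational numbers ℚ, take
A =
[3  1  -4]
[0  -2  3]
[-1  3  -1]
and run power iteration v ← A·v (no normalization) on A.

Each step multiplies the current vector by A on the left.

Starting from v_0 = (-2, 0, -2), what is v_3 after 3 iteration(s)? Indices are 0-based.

v_0 = (-2, 0, -2).
v_1 = A·v_0 = (2, -6, 4).
v_2 = A·v_1 = (-16, 24, -24).
v_3 = A·v_2 = (72, -120, 112).

v_3 = (72, -120, 112)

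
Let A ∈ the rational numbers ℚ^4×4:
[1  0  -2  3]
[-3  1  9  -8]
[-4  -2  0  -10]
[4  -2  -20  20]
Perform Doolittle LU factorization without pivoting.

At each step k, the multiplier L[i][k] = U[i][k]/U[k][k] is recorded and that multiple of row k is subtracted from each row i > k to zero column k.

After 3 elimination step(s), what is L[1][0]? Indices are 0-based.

k=0: U[0][0]=1
  eliminate (1,0): mult=-3, new row 1: (0, 1, 3, 1); set L[1][0]=-3
  eliminate (2,0): mult=-4, new row 2: (0, -2, -8, 2); set L[2][0]=-4
  eliminate (3,0): mult=4, new row 3: (0, -2, -12, 8); set L[3][0]=4
k=1: U[1][1]=1
  eliminate (2,1): mult=-2, new row 2: (0, 0, -2, 4); set L[2][1]=-2
  eliminate (3,1): mult=-2, new row 3: (0, 0, -6, 10); set L[3][1]=-2
k=2: U[2][2]=-2
  eliminate (3,2): mult=3, new row 3: (0, 0, 0, -2); set L[3][2]=3

L[1][0] = -3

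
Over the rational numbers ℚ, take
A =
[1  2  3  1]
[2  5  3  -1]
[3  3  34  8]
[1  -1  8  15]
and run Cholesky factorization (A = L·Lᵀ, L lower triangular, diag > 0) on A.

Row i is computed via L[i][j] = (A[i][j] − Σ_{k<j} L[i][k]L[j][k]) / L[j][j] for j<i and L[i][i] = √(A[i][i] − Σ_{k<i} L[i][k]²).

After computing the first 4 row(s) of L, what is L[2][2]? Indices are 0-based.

L[2][2] = 4

Step 1: L[0][0] = √(1) = 1.
  L[1][0] = (2) / L[0][0] = 2.
Step 2: L[1][1] = √(1) = 1.
  L[2][0] = (3) / L[0][0] = 3.
  L[2][1] = (-3) / L[1][1] = -3.
Step 3: L[2][2] = √(16) = 4.
  L[3][0] = (1) / L[0][0] = 1.
  L[3][1] = (-3) / L[1][1] = -3.
  L[3][2] = (-4) / L[2][2] = -1.
Step 4: L[3][3] = √(4) = 2.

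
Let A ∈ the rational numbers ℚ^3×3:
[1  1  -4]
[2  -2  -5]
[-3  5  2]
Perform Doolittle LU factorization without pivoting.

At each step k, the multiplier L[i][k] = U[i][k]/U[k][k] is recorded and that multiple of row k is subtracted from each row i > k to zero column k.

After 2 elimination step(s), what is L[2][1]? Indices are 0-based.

Step 1: pivot at (0,0) is 1.
  row1 ← row1 − (2)·row0  ⇒  L[1][0]=2, U row1=(0, -4, 3)
  row2 ← row2 − (-3)·row0  ⇒  L[2][0]=-3, U row2=(0, 8, -10)
Step 2: pivot at (1,1) is -4.
  row2 ← row2 − (-2)·row1  ⇒  L[2][1]=-2, U row2=(0, 0, -4)

L[2][1] = -2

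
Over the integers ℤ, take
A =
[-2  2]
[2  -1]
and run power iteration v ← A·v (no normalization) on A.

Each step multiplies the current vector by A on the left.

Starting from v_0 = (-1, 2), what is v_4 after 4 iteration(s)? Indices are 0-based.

v_0 = (-1, 2).
v_1 = A·v_0 = (6, -4).
v_2 = A·v_1 = (-20, 16).
v_3 = A·v_2 = (72, -56).
v_4 = A·v_3 = (-256, 200).

v_4 = (-256, 200)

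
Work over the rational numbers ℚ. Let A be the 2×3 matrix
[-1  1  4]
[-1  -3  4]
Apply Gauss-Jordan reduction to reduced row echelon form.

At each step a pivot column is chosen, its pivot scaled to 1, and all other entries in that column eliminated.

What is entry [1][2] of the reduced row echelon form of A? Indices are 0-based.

[1] R0 /= -1  ⇒  (1, -1, -4)
     R1 -= -1·R0  ⇒  (0, -4, 0)
[2] R1 /= -4  ⇒  (0, 1, 0)
     R0 -= -1·R1  ⇒  (1, 0, -4)

M[1][2] = 0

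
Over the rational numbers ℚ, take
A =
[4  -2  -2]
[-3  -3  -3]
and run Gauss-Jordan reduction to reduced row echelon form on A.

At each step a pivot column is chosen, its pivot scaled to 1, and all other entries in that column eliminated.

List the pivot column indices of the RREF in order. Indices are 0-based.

step 1: normalize row 0 (÷4) = (1, -1/2, -1/2)
  row 1: subtract -3×row0 = (0, -9/2, -9/2)
step 2: normalize row 1 (÷-9/2) = (0, 1, 1)
  row 0: subtract -1/2×row1 = (1, 0, 0)

pivot columns: 0, 1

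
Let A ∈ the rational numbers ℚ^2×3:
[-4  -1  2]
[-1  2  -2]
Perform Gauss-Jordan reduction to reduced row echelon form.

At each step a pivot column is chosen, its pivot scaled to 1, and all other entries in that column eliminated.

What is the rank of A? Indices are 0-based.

rank = 2

step 1: normalize row 0 (÷-4) = (1, 1/4, -1/2)
  row 1: subtract -1×row0 = (0, 9/4, -5/2)
step 2: normalize row 1 (÷9/4) = (0, 1, -10/9)
  row 0: subtract 1/4×row1 = (1, 0, -2/9)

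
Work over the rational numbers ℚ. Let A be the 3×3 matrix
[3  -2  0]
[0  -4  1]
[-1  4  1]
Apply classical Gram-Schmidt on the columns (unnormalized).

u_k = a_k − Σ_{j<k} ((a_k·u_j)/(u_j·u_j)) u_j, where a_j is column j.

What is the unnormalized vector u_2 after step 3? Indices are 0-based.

u_2 = (22/65, 11/13, 66/65)

Step 1: u_0 = a_0 = (3, 0, -1).
Step 2: u_1 = a_1 − (-1)·u_0 = (1, -4, 3).
Step 3: u_2 = a_2 − (-1/10)·u_0 − (-1/26)·u_1 = (22/65, 11/13, 66/65).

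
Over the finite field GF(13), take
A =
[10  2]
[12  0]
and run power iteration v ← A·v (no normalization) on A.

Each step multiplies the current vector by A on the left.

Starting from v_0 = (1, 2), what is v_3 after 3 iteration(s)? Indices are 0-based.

v_0 = (1, 2).
v_1 = A·v_0 = (1, 12).
v_2 = A·v_1 = (8, 12).
v_3 = A·v_2 = (0, 5).

v_3 = (0, 5)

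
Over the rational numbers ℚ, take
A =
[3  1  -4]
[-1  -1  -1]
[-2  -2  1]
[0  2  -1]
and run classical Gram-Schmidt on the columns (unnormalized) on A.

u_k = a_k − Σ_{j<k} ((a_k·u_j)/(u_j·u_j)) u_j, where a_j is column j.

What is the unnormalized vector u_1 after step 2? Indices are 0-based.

u_1 = (-5/7, -3/7, -6/7, 2)

Step 1: u_0 = a_0 = (3, -1, -2, 0).
Step 2: u_1 = a_1 − (4/7)·u_0 = (-5/7, -3/7, -6/7, 2).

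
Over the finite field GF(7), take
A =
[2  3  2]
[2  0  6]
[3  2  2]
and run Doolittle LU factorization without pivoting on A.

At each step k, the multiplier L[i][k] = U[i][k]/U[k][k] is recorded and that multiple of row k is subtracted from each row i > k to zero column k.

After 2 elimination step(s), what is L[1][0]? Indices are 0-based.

Step 1: pivot at (0,0) is 2.
  row1 ← row1 − (1)·row0  ⇒  L[1][0]=1, U row1=(0, 4, 4)
  row2 ← row2 − (5)·row0  ⇒  L[2][0]=5, U row2=(0, 1, 6)
Step 2: pivot at (1,1) is 4.
  row2 ← row2 − (2)·row1  ⇒  L[2][1]=2, U row2=(0, 0, 5)

L[1][0] = 1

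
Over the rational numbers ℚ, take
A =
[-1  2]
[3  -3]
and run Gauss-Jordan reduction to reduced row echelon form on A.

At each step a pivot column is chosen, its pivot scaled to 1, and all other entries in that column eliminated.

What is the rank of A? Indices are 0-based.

pivot(0,0)=-1: scale R0 → (1, -2)
  clear (1,0): R1 −= (3)R0 → (0, 3)
pivot(1,1)=3: scale R1 → (0, 1)
  clear (0,1): R0 −= (-2)R1 → (1, 0)

rank = 2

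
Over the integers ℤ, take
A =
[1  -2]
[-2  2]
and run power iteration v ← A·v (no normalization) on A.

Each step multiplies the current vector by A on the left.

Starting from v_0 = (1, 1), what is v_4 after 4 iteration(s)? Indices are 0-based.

v_0 = (1, 1).
v_1 = A·v_0 = (-1, 0).
v_2 = A·v_1 = (-1, 2).
v_3 = A·v_2 = (-5, 6).
v_4 = A·v_3 = (-17, 22).

v_4 = (-17, 22)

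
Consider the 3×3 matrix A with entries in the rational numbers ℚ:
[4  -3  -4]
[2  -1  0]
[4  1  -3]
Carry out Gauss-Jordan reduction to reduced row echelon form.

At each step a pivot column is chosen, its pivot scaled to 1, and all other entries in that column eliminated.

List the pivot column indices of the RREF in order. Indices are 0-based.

pivot columns: 0, 1, 2

[1] R0 /= 4  ⇒  (1, -3/4, -1)
     R1 -= 2·R0  ⇒  (0, 1/2, 2)
     R2 -= 4·R0  ⇒  (0, 4, 1)
[2] R1 /= 1/2  ⇒  (0, 1, 4)
     R0 -= -3/4·R1  ⇒  (1, 0, 2)
     R2 -= 4·R1  ⇒  (0, 0, -15)
[3] R2 /= -15  ⇒  (0, 0, 1)
     R0 -= 2·R2  ⇒  (1, 0, 0)
     R1 -= 4·R2  ⇒  (0, 1, 0)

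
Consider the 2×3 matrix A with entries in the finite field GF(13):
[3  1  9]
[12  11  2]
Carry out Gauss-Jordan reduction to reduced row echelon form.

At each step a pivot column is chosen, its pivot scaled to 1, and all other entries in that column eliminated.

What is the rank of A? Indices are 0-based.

rank = 2

step 1: normalize row 0 (÷3) = (1, 9, 3)
  row 1: subtract 12×row0 = (0, 7, 5)
step 2: normalize row 1 (÷7) = (0, 1, 10)
  row 0: subtract 9×row1 = (1, 0, 4)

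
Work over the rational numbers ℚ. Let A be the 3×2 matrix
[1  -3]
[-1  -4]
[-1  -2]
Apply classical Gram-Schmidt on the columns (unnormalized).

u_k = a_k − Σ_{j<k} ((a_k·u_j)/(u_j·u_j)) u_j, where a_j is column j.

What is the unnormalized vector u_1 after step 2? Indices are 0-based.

u_1 = (-4, -3, -1)

Step 1: u_0 = a_0 = (1, -1, -1).
Step 2: u_1 = a_1 − (1)·u_0 = (-4, -3, -1).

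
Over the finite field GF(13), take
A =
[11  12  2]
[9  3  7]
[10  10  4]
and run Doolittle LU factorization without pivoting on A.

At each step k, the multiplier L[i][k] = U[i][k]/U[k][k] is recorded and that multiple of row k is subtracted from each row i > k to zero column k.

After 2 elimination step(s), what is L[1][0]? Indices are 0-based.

Step 1: pivot at (0,0) is 11.
  row1 ← row1 − (2)·row0  ⇒  L[1][0]=2, U row1=(0, 5, 3)
  row2 ← row2 − (8)·row0  ⇒  L[2][0]=8, U row2=(0, 5, 1)
Step 2: pivot at (1,1) is 5.
  row2 ← row2 − (1)·row1  ⇒  L[2][1]=1, U row2=(0, 0, 11)

L[1][0] = 2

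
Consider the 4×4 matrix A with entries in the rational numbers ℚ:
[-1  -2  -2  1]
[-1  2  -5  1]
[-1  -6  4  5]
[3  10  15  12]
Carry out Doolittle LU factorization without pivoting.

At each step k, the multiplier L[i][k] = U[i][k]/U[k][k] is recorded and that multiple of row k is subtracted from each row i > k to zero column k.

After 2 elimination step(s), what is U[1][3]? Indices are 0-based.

U[1][3] = 0

[col 0] pivot -1
  R1 -= 1*R0 → (0, 4, -3, 0)  (L[1][0] := 1)
  R2 -= 1*R0 → (0, -4, 6, 4)  (L[2][0] := 1)
  R3 -= -3*R0 → (0, 4, 9, 15)  (L[3][0] := -3)
[col 1] pivot 4
  R2 -= -1*R1 → (0, 0, 3, 4)  (L[2][1] := -1)
  R3 -= 1*R1 → (0, 0, 12, 15)  (L[3][1] := 1)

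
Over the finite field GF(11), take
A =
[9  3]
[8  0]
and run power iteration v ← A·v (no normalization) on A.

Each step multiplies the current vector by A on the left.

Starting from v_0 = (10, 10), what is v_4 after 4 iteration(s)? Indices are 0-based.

v_4 = (4, 6)

v_0 = (10, 10).
v_1 = A·v_0 = (10, 3).
v_2 = A·v_1 = (0, 3).
v_3 = A·v_2 = (9, 0).
v_4 = A·v_3 = (4, 6).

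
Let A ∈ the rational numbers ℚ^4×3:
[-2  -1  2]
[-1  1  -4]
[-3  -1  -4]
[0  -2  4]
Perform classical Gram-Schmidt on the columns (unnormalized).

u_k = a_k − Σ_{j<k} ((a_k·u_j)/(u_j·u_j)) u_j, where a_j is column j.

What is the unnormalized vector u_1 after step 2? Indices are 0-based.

Step 1: u_0 = a_0 = (-2, -1, -3, 0).
Step 2: u_1 = a_1 − (2/7)·u_0 = (-3/7, 9/7, -1/7, -2).

u_1 = (-3/7, 9/7, -1/7, -2)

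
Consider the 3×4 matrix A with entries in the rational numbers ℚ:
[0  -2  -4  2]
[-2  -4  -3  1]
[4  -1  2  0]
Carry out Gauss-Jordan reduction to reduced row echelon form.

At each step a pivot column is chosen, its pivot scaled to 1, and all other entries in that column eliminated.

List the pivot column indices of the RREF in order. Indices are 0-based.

[1] R0 <-> R1
[1] R0 /= -2  ⇒  (1, 2, 3/2, -1/2)
     R2 -= 4·R0  ⇒  (0, -9, -4, 2)
[2] R1 /= -2  ⇒  (0, 1, 2, -1)
     R0 -= 2·R1  ⇒  (1, 0, -5/2, 3/2)
     R2 -= -9·R1  ⇒  (0, 0, 14, -7)
[3] R2 /= 14  ⇒  (0, 0, 1, -1/2)
     R0 -= -5/2·R2  ⇒  (1, 0, 0, 1/4)
     R1 -= 2·R2  ⇒  (0, 1, 0, 0)

pivot columns: 0, 1, 2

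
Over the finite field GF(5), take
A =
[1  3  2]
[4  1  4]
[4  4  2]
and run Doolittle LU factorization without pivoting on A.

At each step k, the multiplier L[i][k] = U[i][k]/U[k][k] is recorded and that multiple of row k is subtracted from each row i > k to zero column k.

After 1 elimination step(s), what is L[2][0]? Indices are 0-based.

L[2][0] = 4

k=0: U[0][0]=1
  eliminate (1,0): mult=4, new row 1: (0, 4, 1); set L[1][0]=4
  eliminate (2,0): mult=4, new row 2: (0, 2, 4); set L[2][0]=4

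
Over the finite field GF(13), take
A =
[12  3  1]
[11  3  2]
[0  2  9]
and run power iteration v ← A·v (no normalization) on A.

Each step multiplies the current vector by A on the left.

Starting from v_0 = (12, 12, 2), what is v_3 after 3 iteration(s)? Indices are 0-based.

v_0 = (12, 12, 2).
v_1 = A·v_0 = (0, 3, 3).
v_2 = A·v_1 = (12, 2, 7).
v_3 = A·v_2 = (1, 9, 2).

v_3 = (1, 9, 2)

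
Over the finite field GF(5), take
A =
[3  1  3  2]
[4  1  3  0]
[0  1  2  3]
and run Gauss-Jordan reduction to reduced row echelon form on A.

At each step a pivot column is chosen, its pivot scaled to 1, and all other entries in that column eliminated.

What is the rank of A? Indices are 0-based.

rank = 3

pivot(0,0)=3: scale R0 → (1, 2, 1, 4)
  clear (1,0): R1 −= (4)R0 → (0, 3, 4, 4)
pivot(1,1)=3: scale R1 → (0, 1, 3, 3)
  clear (0,1): R0 −= (2)R1 → (1, 0, 0, 3)
  clear (2,1): R2 −= (1)R1 → (0, 0, 4, 0)
pivot(2,2)=4: scale R2 → (0, 0, 1, 0)
  clear (1,2): R1 −= (3)R2 → (0, 1, 0, 3)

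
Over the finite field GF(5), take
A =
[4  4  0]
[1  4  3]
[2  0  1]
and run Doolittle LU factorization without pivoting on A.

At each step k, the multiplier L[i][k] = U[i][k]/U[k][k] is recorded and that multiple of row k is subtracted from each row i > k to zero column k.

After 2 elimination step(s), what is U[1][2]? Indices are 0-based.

Step 1: pivot at (0,0) is 4.
  row1 ← row1 − (4)·row0  ⇒  L[1][0]=4, U row1=(0, 3, 3)
  row2 ← row2 − (3)·row0  ⇒  L[2][0]=3, U row2=(0, 3, 1)
Step 2: pivot at (1,1) is 3.
  row2 ← row2 − (1)·row1  ⇒  L[2][1]=1, U row2=(0, 0, 3)

U[1][2] = 3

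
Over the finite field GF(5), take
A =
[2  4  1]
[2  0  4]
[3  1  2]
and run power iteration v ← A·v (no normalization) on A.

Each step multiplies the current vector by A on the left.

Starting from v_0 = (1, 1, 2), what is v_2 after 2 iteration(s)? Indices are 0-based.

v_0 = (1, 1, 2).
v_1 = A·v_0 = (3, 0, 3).
v_2 = A·v_1 = (4, 3, 0).

v_2 = (4, 3, 0)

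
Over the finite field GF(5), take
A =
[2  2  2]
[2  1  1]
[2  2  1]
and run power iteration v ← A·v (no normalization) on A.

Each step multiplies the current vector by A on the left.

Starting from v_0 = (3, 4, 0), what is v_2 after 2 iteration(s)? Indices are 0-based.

v_0 = (3, 4, 0).
v_1 = A·v_0 = (4, 0, 4).
v_2 = A·v_1 = (1, 2, 2).

v_2 = (1, 2, 2)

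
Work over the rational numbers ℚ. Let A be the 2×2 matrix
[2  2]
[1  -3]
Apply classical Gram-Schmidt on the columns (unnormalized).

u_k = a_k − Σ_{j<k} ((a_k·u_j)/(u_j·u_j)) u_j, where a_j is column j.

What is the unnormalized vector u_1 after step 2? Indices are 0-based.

Step 1: u_0 = a_0 = (2, 1).
Step 2: u_1 = a_1 − (1/5)·u_0 = (8/5, -16/5).

u_1 = (8/5, -16/5)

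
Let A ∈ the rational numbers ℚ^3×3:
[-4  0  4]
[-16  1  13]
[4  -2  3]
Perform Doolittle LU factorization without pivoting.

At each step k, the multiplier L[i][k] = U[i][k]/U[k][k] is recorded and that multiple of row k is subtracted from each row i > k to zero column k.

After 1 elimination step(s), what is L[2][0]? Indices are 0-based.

Step 1: pivot at (0,0) is -4.
  row1 ← row1 − (4)·row0  ⇒  L[1][0]=4, U row1=(0, 1, -3)
  row2 ← row2 − (-1)·row0  ⇒  L[2][0]=-1, U row2=(0, -2, 7)

L[2][0] = -1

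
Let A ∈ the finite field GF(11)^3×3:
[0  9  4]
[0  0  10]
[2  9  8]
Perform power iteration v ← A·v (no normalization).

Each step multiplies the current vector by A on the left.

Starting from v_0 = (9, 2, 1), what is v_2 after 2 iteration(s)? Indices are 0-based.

v_2 = (2, 0, 2)

v_0 = (9, 2, 1).
v_1 = A·v_0 = (0, 10, 0).
v_2 = A·v_1 = (2, 0, 2).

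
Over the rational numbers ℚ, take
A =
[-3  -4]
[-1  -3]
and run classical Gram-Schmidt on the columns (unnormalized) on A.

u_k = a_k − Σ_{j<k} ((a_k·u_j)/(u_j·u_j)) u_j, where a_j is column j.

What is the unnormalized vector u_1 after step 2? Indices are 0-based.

Step 1: u_0 = a_0 = (-3, -1).
Step 2: u_1 = a_1 − (3/2)·u_0 = (1/2, -3/2).

u_1 = (1/2, -3/2)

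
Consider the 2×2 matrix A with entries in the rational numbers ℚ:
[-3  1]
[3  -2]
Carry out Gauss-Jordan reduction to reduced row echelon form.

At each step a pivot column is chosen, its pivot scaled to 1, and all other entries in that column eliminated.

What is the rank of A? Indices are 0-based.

pivot(0,0)=-3: scale R0 → (1, -1/3)
  clear (1,0): R1 −= (3)R0 → (0, -1)
pivot(1,1)=-1: scale R1 → (0, 1)
  clear (0,1): R0 −= (-1/3)R1 → (1, 0)

rank = 2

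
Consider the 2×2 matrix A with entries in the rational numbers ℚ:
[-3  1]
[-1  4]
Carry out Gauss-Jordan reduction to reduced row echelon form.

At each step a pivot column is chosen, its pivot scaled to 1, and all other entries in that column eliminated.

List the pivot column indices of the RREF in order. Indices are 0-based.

pivot columns: 0, 1

[1] R0 /= -3  ⇒  (1, -1/3)
     R1 -= -1·R0  ⇒  (0, 11/3)
[2] R1 /= 11/3  ⇒  (0, 1)
     R0 -= -1/3·R1  ⇒  (1, 0)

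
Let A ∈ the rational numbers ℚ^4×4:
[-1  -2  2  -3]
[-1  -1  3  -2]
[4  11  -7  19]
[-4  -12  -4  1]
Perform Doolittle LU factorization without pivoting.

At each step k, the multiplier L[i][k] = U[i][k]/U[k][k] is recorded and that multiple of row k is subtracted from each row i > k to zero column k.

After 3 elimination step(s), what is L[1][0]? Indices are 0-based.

[col 0] pivot -1
  R1 -= 1*R0 → (0, 1, 1, 1)  (L[1][0] := 1)
  R2 -= -4*R0 → (0, 3, 1, 7)  (L[2][0] := -4)
  R3 -= 4*R0 → (0, -4, -12, 13)  (L[3][0] := 4)
[col 1] pivot 1
  R2 -= 3*R1 → (0, 0, -2, 4)  (L[2][1] := 3)
  R3 -= -4*R1 → (0, 0, -8, 17)  (L[3][1] := -4)
[col 2] pivot -2
  R3 -= 4*R2 → (0, 0, 0, 1)  (L[3][2] := 4)

L[1][0] = 1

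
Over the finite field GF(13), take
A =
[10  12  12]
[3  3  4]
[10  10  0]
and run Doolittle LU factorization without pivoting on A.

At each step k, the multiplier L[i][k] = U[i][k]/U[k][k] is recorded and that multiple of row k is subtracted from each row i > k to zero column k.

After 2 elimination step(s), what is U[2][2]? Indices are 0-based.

U[2][2] = 4

Step 1: pivot at (0,0) is 10.
  row1 ← row1 − (12)·row0  ⇒  L[1][0]=12, U row1=(0, 2, 3)
  row2 ← row2 − (1)·row0  ⇒  L[2][0]=1, U row2=(0, 11, 1)
Step 2: pivot at (1,1) is 2.
  row2 ← row2 − (12)·row1  ⇒  L[2][1]=12, U row2=(0, 0, 4)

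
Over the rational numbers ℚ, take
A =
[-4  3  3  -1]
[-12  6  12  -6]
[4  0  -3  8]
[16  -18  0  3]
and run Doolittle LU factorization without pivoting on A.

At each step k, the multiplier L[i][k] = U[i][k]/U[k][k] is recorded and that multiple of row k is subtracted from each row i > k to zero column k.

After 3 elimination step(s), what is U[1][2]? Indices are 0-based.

U[1][2] = 3

[col 0] pivot -4
  R1 -= 3*R0 → (0, -3, 3, -3)  (L[1][0] := 3)
  R2 -= -1*R0 → (0, 3, 0, 7)  (L[2][0] := -1)
  R3 -= -4*R0 → (0, -6, 12, -1)  (L[3][0] := -4)
[col 1] pivot -3
  R2 -= -1*R1 → (0, 0, 3, 4)  (L[2][1] := -1)
  R3 -= 2*R1 → (0, 0, 6, 5)  (L[3][1] := 2)
[col 2] pivot 3
  R3 -= 2*R2 → (0, 0, 0, -3)  (L[3][2] := 2)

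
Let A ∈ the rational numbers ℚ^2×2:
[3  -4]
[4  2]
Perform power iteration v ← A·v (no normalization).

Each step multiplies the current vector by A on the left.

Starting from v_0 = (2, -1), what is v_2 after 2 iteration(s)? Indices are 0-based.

v_2 = (6, 52)

v_0 = (2, -1).
v_1 = A·v_0 = (10, 6).
v_2 = A·v_1 = (6, 52).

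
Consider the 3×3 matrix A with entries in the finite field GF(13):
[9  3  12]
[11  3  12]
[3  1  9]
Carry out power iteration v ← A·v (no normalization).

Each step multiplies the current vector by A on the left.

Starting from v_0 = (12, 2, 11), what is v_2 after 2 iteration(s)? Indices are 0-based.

v_2 = (1, 12, 5)

v_0 = (12, 2, 11).
v_1 = A·v_0 = (12, 10, 7).
v_2 = A·v_1 = (1, 12, 5).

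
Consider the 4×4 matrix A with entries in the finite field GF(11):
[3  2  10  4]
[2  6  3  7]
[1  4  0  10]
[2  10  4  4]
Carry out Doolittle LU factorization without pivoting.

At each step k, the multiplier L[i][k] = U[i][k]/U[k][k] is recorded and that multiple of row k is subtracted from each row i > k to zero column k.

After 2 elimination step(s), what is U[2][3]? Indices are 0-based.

[col 0] pivot 3
  R1 -= 8*R0 → (0, 1, 0, 8)  (L[1][0] := 8)
  R2 -= 4*R0 → (0, 7, 4, 5)  (L[2][0] := 4)
  R3 -= 8*R0 → (0, 5, 1, 5)  (L[3][0] := 8)
[col 1] pivot 1
  R2 -= 7*R1 → (0, 0, 4, 4)  (L[2][1] := 7)
  R3 -= 5*R1 → (0, 0, 1, 9)  (L[3][1] := 5)

U[2][3] = 4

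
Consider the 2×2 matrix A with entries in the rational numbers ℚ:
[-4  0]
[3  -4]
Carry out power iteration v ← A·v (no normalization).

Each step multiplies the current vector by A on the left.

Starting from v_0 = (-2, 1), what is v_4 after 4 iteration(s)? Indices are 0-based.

v_4 = (-512, 1792)

v_0 = (-2, 1).
v_1 = A·v_0 = (8, -10).
v_2 = A·v_1 = (-32, 64).
v_3 = A·v_2 = (128, -352).
v_4 = A·v_3 = (-512, 1792).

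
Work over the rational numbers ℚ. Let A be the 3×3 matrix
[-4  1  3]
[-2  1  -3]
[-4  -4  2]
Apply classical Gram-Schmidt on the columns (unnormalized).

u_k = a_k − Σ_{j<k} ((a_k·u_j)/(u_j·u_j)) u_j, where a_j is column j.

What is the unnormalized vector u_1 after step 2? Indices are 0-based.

Step 1: u_0 = a_0 = (-4, -2, -4).
Step 2: u_1 = a_1 − (5/18)·u_0 = (19/9, 14/9, -26/9).

u_1 = (19/9, 14/9, -26/9)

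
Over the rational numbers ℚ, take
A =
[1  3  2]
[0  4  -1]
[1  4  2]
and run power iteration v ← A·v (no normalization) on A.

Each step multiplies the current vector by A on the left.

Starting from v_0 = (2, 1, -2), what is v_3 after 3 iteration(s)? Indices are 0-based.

v_0 = (2, 1, -2).
v_1 = A·v_0 = (1, 6, 2).
v_2 = A·v_1 = (23, 22, 29).
v_3 = A·v_2 = (147, 59, 169).

v_3 = (147, 59, 169)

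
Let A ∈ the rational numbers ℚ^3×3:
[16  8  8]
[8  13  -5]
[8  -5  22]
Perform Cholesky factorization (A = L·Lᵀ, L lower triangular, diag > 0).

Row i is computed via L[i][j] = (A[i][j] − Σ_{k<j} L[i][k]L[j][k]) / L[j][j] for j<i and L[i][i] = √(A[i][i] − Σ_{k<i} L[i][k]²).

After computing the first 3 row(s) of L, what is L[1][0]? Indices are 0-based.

Step 1: L[0][0] = √(16) = 4.
  L[1][0] = (8) / L[0][0] = 2.
Step 2: L[1][1] = √(9) = 3.
  L[2][0] = (8) / L[0][0] = 2.
  L[2][1] = (-9) / L[1][1] = -3.
Step 3: L[2][2] = √(9) = 3.

L[1][0] = 2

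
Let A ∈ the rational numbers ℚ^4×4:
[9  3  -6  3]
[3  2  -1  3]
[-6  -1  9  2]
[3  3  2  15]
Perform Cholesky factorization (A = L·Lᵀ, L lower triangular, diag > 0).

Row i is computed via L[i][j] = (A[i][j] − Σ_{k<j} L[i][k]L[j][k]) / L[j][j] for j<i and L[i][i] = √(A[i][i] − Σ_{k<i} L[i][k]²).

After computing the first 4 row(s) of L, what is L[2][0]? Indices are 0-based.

L[2][0] = -2

Step 1: L[0][0] = √(9) = 3.
  L[1][0] = (3) / L[0][0] = 1.
Step 2: L[1][1] = √(1) = 1.
  L[2][0] = (-6) / L[0][0] = -2.
  L[2][1] = (1) / L[1][1] = 1.
Step 3: L[2][2] = √(4) = 2.
  L[3][0] = (3) / L[0][0] = 1.
  L[3][1] = (2) / L[1][1] = 2.
  L[3][2] = (2) / L[2][2] = 1.
Step 4: L[3][3] = √(9) = 3.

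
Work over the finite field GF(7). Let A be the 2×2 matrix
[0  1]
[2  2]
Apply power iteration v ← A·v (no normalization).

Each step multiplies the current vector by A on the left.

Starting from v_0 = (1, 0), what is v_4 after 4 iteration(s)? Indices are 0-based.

v_4 = (5, 4)

v_0 = (1, 0).
v_1 = A·v_0 = (0, 2).
v_2 = A·v_1 = (2, 4).
v_3 = A·v_2 = (4, 5).
v_4 = A·v_3 = (5, 4).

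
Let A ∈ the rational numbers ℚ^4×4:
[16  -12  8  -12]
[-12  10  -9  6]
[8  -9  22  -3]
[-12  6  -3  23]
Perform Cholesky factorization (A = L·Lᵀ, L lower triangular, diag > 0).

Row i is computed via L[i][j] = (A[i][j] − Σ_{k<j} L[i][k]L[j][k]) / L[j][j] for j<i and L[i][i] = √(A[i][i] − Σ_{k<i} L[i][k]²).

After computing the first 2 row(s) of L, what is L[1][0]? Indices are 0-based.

Step 1: L[0][0] = √(16) = 4.
  L[1][0] = (-12) / L[0][0] = -3.
Step 2: L[1][1] = √(1) = 1.

L[1][0] = -3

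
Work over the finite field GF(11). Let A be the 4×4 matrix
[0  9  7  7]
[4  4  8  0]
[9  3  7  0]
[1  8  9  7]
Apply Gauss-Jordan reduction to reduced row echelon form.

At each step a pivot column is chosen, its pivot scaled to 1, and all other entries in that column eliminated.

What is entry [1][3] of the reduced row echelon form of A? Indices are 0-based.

pivot(0,0): swap R0↔R1
pivot(0,0)=4: scale R0 → (1, 1, 2, 0)
  clear (2,0): R2 −= (9)R0 → (0, 5, 0, 0)
  clear (3,0): R3 −= (1)R0 → (0, 7, 7, 7)
pivot(1,1)=9: scale R1 → (0, 1, 2, 2)
  clear (0,1): R0 −= (1)R1 → (1, 0, 0, 9)
  clear (2,1): R2 −= (5)R1 → (0, 0, 1, 1)
  clear (3,1): R3 −= (7)R1 → (0, 0, 4, 4)
pivot(2,2)=1: scale R2 → (0, 0, 1, 1)
  clear (1,2): R1 −= (2)R2 → (0, 1, 0, 0)
  clear (3,2): R3 −= (4)R2 → (0, 0, 0, 0)
col 3: no nonzero at/below row 3; advance.

M[1][3] = 0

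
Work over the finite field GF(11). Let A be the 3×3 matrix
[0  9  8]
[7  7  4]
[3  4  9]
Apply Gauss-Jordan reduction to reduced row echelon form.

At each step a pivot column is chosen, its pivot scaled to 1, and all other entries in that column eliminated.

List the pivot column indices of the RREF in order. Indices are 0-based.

step 1: exchange rows 0,1
step 1: normalize row 0 (÷7) = (1, 1, 10)
  row 2: subtract 3×row0 = (0, 1, 1)
step 2: normalize row 1 (÷9) = (0, 1, 7)
  row 0: subtract 1×row1 = (1, 0, 3)
  row 2: subtract 1×row1 = (0, 0, 5)
step 3: normalize row 2 (÷5) = (0, 0, 1)
  row 0: subtract 3×row2 = (1, 0, 0)
  row 1: subtract 7×row2 = (0, 1, 0)

pivot columns: 0, 1, 2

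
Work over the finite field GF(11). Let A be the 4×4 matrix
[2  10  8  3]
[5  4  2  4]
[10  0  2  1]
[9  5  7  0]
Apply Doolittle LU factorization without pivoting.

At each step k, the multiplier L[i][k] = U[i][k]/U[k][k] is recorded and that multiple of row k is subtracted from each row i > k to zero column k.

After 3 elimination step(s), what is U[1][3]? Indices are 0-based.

Step 1: pivot at (0,0) is 2.
  row1 ← row1 − (8)·row0  ⇒  L[1][0]=8, U row1=(0, 1, 4, 2)
  row2 ← row2 − (5)·row0  ⇒  L[2][0]=5, U row2=(0, 5, 6, 8)
  row3 ← row3 − (10)·row0  ⇒  L[3][0]=10, U row3=(0, 4, 4, 3)
Step 2: pivot at (1,1) is 1.
  row2 ← row2 − (5)·row1  ⇒  L[2][1]=5, U row2=(0, 0, 8, 9)
  row3 ← row3 − (4)·row1  ⇒  L[3][1]=4, U row3=(0, 0, 10, 6)
Step 3: pivot at (2,2) is 8.
  row3 ← row3 − (4)·row2  ⇒  L[3][2]=4, U row3=(0, 0, 0, 3)

U[1][3] = 2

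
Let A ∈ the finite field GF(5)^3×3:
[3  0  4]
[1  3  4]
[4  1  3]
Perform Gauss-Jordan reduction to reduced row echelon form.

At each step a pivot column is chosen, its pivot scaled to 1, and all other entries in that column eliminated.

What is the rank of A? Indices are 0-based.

rank = 3

[1] R0 /= 3  ⇒  (1, 0, 3)
     R1 -= 1·R0  ⇒  (0, 3, 1)
     R2 -= 4·R0  ⇒  (0, 1, 1)
[2] R1 /= 3  ⇒  (0, 1, 2)
     R2 -= 1·R1  ⇒  (0, 0, 4)
[3] R2 /= 4  ⇒  (0, 0, 1)
     R0 -= 3·R2  ⇒  (1, 0, 0)
     R1 -= 2·R2  ⇒  (0, 1, 0)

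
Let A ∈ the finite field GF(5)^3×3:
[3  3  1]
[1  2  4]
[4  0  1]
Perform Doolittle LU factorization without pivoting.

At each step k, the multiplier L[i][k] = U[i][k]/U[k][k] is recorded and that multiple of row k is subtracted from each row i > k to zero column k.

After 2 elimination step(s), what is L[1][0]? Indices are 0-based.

L[1][0] = 2

[col 0] pivot 3
  R1 -= 2*R0 → (0, 1, 2)  (L[1][0] := 2)
  R2 -= 3*R0 → (0, 1, 3)  (L[2][0] := 3)
[col 1] pivot 1
  R2 -= 1*R1 → (0, 0, 1)  (L[2][1] := 1)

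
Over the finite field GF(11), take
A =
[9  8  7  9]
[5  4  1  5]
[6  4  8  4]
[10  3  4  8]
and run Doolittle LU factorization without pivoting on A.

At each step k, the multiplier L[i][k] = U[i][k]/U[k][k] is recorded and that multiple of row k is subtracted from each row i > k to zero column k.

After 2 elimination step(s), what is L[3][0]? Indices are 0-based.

[col 0] pivot 9
  R1 -= 3*R0 → (0, 2, 2, 0)  (L[1][0] := 3)
  R2 -= 8*R0 → (0, 6, 7, 9)  (L[2][0] := 8)
  R3 -= 6*R0 → (0, 10, 6, 9)  (L[3][0] := 6)
[col 1] pivot 2
  R2 -= 3*R1 → (0, 0, 1, 9)  (L[2][1] := 3)
  R3 -= 5*R1 → (0, 0, 7, 9)  (L[3][1] := 5)

L[3][0] = 6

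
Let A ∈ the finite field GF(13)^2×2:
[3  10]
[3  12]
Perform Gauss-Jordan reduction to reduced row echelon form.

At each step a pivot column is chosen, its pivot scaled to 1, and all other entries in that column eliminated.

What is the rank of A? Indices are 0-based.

[1] R0 /= 3  ⇒  (1, 12)
     R1 -= 3·R0  ⇒  (0, 2)
[2] R1 /= 2  ⇒  (0, 1)
     R0 -= 12·R1  ⇒  (1, 0)

rank = 2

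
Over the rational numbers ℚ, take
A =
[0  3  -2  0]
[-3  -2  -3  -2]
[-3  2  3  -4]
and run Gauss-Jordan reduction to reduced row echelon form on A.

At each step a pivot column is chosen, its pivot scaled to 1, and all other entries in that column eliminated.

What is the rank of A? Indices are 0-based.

[1] R0 <-> R1
[1] R0 /= -3  ⇒  (1, 2/3, 1, 2/3)
     R2 -= -3·R0  ⇒  (0, 4, 6, -2)
[2] R1 /= 3  ⇒  (0, 1, -2/3, 0)
     R0 -= 2/3·R1  ⇒  (1, 0, 13/9, 2/3)
     R2 -= 4·R1  ⇒  (0, 0, 26/3, -2)
[3] R2 /= 26/3  ⇒  (0, 0, 1, -3/13)
     R0 -= 13/9·R2  ⇒  (1, 0, 0, 1)
     R1 -= -2/3·R2  ⇒  (0, 1, 0, -2/13)

rank = 3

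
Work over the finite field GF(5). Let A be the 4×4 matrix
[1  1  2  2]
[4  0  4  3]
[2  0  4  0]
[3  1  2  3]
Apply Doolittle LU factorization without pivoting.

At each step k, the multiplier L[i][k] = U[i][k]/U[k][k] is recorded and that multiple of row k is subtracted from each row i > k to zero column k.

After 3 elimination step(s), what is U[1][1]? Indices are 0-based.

k=0: U[0][0]=1
  eliminate (1,0): mult=4, new row 1: (0, 1, 1, 0); set L[1][0]=4
  eliminate (2,0): mult=2, new row 2: (0, 3, 0, 1); set L[2][0]=2
  eliminate (3,0): mult=3, new row 3: (0, 3, 1, 2); set L[3][0]=3
k=1: U[1][1]=1
  eliminate (2,1): mult=3, new row 2: (0, 0, 2, 1); set L[2][1]=3
  eliminate (3,1): mult=3, new row 3: (0, 0, 3, 2); set L[3][1]=3
k=2: U[2][2]=2
  eliminate (3,2): mult=4, new row 3: (0, 0, 0, 3); set L[3][2]=4

U[1][1] = 1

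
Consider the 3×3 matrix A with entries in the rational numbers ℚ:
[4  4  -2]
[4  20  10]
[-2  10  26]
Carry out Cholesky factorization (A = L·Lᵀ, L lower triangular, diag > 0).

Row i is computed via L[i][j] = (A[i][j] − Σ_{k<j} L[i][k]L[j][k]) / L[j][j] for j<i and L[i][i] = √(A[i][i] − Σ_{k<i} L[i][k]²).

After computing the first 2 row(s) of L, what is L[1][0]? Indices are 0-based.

Step 1: L[0][0] = √(4) = 2.
  L[1][0] = (4) / L[0][0] = 2.
Step 2: L[1][1] = √(16) = 4.

L[1][0] = 2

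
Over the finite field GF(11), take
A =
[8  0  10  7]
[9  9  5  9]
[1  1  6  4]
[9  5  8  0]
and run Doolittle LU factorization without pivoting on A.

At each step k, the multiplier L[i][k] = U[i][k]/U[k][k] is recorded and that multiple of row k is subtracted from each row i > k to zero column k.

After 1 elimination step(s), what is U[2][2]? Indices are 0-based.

U[2][2] = 2

[col 0] pivot 8
  R1 -= 8*R0 → (0, 9, 2, 8)  (L[1][0] := 8)
  R2 -= 7*R0 → (0, 1, 2, 10)  (L[2][0] := 7)
  R3 -= 8*R0 → (0, 5, 5, 10)  (L[3][0] := 8)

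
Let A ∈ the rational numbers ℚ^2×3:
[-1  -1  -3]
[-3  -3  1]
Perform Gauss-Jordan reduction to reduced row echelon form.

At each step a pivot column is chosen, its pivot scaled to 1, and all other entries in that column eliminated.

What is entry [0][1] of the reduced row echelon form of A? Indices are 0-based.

M[0][1] = 1

step 1: normalize row 0 (÷-1) = (1, 1, 3)
  row 1: subtract -3×row0 = (0, 0, 10)
skip col 1 (zero from row 1)
step 2: normalize row 1 (÷10) = (0, 0, 1)
  row 0: subtract 3×row1 = (1, 1, 0)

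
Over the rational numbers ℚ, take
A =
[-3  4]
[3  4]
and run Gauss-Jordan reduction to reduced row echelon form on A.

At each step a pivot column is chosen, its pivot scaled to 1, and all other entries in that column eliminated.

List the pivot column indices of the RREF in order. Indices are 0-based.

pivot columns: 0, 1

[1] R0 /= -3  ⇒  (1, -4/3)
     R1 -= 3·R0  ⇒  (0, 8)
[2] R1 /= 8  ⇒  (0, 1)
     R0 -= -4/3·R1  ⇒  (1, 0)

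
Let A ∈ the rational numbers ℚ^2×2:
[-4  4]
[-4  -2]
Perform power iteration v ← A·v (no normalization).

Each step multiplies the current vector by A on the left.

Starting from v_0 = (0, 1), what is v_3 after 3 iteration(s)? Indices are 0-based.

v_3 = (48, 120)

v_0 = (0, 1).
v_1 = A·v_0 = (4, -2).
v_2 = A·v_1 = (-24, -12).
v_3 = A·v_2 = (48, 120).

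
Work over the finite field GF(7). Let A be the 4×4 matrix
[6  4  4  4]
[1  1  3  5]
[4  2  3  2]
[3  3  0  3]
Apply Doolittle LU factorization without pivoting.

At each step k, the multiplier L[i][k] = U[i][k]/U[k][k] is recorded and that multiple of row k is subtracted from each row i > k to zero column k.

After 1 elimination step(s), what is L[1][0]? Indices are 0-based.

L[1][0] = 6

k=0: U[0][0]=6
  eliminate (1,0): mult=6, new row 1: (0, 5, 0, 2); set L[1][0]=6
  eliminate (2,0): mult=3, new row 2: (0, 4, 5, 4); set L[2][0]=3
  eliminate (3,0): mult=4, new row 3: (0, 1, 5, 1); set L[3][0]=4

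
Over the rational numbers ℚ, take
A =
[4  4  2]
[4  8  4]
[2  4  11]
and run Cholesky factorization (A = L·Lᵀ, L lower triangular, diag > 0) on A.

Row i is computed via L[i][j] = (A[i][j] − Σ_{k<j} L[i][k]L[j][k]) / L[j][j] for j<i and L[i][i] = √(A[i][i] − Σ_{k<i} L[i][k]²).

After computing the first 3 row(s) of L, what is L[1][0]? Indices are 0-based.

Step 1: L[0][0] = √(4) = 2.
  L[1][0] = (4) / L[0][0] = 2.
Step 2: L[1][1] = √(4) = 2.
  L[2][0] = (2) / L[0][0] = 1.
  L[2][1] = (2) / L[1][1] = 1.
Step 3: L[2][2] = √(9) = 3.

L[1][0] = 2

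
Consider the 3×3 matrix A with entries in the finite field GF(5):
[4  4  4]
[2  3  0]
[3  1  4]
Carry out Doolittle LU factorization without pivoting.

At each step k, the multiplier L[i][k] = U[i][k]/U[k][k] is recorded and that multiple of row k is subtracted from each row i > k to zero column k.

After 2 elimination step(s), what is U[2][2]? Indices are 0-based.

Step 1: pivot at (0,0) is 4.
  row1 ← row1 − (3)·row0  ⇒  L[1][0]=3, U row1=(0, 1, 3)
  row2 ← row2 − (2)·row0  ⇒  L[2][0]=2, U row2=(0, 3, 1)
Step 2: pivot at (1,1) is 1.
  row2 ← row2 − (3)·row1  ⇒  L[2][1]=3, U row2=(0, 0, 2)

U[2][2] = 2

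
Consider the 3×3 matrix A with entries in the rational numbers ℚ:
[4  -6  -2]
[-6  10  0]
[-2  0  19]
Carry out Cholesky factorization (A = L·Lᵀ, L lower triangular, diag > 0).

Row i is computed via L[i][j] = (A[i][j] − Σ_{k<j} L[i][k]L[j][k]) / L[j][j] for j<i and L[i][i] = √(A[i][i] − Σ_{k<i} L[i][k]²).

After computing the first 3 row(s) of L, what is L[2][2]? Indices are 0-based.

L[2][2] = 3

Step 1: L[0][0] = √(4) = 2.
  L[1][0] = (-6) / L[0][0] = -3.
Step 2: L[1][1] = √(1) = 1.
  L[2][0] = (-2) / L[0][0] = -1.
  L[2][1] = (-3) / L[1][1] = -3.
Step 3: L[2][2] = √(9) = 3.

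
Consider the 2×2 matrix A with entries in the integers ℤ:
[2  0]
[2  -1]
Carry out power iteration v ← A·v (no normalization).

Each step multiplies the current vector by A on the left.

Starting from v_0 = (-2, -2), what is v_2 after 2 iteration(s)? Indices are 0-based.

v_0 = (-2, -2).
v_1 = A·v_0 = (-4, -2).
v_2 = A·v_1 = (-8, -6).

v_2 = (-8, -6)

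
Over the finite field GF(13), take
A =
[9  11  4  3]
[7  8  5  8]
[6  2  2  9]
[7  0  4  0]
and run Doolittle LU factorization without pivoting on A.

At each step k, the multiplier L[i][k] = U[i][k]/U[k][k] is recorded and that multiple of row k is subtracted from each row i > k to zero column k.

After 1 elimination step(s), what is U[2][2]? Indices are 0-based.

U[2][2] = 8

k=0: U[0][0]=9
  eliminate (1,0): mult=8, new row 1: (0, 11, 12, 10); set L[1][0]=8
  eliminate (2,0): mult=5, new row 2: (0, 12, 8, 7); set L[2][0]=5
  eliminate (3,0): mult=8, new row 3: (0, 3, 11, 2); set L[3][0]=8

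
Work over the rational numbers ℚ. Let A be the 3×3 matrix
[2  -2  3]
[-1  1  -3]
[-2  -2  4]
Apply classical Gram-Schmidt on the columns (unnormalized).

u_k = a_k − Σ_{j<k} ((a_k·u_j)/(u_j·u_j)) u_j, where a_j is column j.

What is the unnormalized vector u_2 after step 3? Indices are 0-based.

Step 1: u_0 = a_0 = (2, -1, -2).
Step 2: u_1 = a_1 − (-1/9)·u_0 = (-16/9, 8/9, -20/9).
Step 3: u_2 = a_2 − (1/9)·u_0 − (-19/10)·u_1 = (-3/5, -6/5, 0).

u_2 = (-3/5, -6/5, 0)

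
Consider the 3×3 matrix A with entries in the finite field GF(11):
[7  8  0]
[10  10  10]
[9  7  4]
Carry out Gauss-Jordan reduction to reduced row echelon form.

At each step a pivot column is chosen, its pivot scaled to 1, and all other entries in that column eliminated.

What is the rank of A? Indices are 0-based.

rank = 3

[1] R0 /= 7  ⇒  (1, 9, 0)
     R1 -= 10·R0  ⇒  (0, 8, 10)
     R2 -= 9·R0  ⇒  (0, 3, 4)
[2] R1 /= 8  ⇒  (0, 1, 4)
     R0 -= 9·R1  ⇒  (1, 0, 8)
     R2 -= 3·R1  ⇒  (0, 0, 3)
[3] R2 /= 3  ⇒  (0, 0, 1)
     R0 -= 8·R2  ⇒  (1, 0, 0)
     R1 -= 4·R2  ⇒  (0, 1, 0)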